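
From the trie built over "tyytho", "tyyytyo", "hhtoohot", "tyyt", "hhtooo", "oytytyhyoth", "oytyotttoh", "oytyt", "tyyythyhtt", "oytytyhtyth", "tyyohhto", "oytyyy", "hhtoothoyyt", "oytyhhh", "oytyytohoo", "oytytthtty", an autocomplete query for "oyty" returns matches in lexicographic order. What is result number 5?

oytytyhtyth

Words with prefix "oyty", in lexicographic order: "oytyhhh", "oytyotttoh", "oytyt", "oytytthtty", "oytytyhtyth", "oytytyhyoth", "oytyytohoo", "oytyyy"
The 5th is oytytyhtyth.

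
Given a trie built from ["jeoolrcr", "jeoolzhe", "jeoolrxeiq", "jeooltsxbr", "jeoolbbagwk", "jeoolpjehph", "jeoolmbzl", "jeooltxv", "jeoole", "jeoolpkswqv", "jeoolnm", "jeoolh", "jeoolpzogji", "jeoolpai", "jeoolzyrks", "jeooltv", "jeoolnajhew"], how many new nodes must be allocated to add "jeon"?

1

Walking "jeon" from the root, the first 3 characters ("jeo") follow existing edges; "n" is the first miss.
So 4 − 3 = 1 new nodes.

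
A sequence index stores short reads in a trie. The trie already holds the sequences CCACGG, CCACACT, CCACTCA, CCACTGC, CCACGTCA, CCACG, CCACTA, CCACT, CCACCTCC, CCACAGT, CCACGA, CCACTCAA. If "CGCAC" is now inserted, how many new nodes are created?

Walking "CGCAC" from the root, the first 1 characters ("C") follow existing edges; "G" is the first miss.
Each of the 4 remaining characters creates one node.

4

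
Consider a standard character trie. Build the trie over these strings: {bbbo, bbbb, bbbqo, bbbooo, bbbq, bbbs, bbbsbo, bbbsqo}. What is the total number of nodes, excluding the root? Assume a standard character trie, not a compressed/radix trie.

Count nodes per top-level branch (shared prefixes stored once):
  'b'-branch (bbbb, bbbo, bbbooo, bbbq, bbbqo, bbbs, bbbsbo, bbbsqo): 14 nodes
Sum: 14

14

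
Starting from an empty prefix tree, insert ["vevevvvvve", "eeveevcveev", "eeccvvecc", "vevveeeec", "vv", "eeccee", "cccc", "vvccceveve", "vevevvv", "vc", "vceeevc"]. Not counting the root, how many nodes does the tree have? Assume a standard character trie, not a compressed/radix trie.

55

Insert word by word; a character creates a node only if that edge doesn't already exist:
  "vevevvvvve" → 10 new (v, e, v, e, v, v, v, v, v, e)
  "eeveevcveev" → 11 new (e, e, v, e, e, v, c, v, e, e, v)
  "eeccvvecc" → prefix "ee" already present; 7 new (c, c, v, v, e, c, c)
  "vevveeeec" → prefix "vev" already present; 6 new (v, e, e, e, e, c)
  "vv" → prefix "v" already present; 1 new (v)
  "eeccee" → prefix "eecc" already present; 2 new (e, e)
  "cccc" → 4 new (c, c, c, c)
  "vvccceveve" → prefix "vv" already present; 8 new (c, c, c, e, v, e, v, e)
  "vevevvv" → prefix "vevevvv" already present; 0 new (none)
  "vc" → prefix "v" already present; 1 new (c)
  "vceeevc" → prefix "vc" already present; 5 new (e, e, e, v, c)
Total nodes = 10 + 11 + 7 + 6 + 1 + 2 + 4 + 8 + 0 + 1 + 5 = 55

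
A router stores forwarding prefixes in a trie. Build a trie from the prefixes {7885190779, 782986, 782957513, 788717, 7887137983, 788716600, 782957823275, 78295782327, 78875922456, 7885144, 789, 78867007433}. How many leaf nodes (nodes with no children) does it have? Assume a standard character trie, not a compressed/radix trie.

11

Leaves are exactly the stored words that no other stored word extends.
Those words: "782957513", "782957823275", "782986", "7885144", "7885190779", "78867007433", "7887137983", "788716600", "788717", "78875922456", "789"
Leaf count: 11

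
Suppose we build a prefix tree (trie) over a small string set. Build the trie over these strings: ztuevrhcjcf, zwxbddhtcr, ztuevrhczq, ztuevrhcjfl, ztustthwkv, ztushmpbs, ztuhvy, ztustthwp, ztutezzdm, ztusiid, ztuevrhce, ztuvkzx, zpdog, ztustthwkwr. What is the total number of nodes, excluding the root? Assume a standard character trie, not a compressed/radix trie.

60

Trace insertions, counting only characters that open a new branch:
  "ztuevrhcjcf" → 11 new (z, t, u, e, v, r, h, c, j, c, f)
  "zwxbddhtcr" → prefix "z" already present; 9 new (w, x, b, d, d, h, t, c, r)
  "ztuevrhczq" → prefix "ztuevrhc" already present; 2 new (z, q)
  "ztuevrhcjfl" → prefix "ztuevrhcj" already present; 2 new (f, l)
  "ztustthwkv" → prefix "ztu" already present; 7 new (s, t, t, h, w, k, v)
  "ztushmpbs" → prefix "ztus" already present; 5 new (h, m, p, b, s)
  "ztuhvy" → prefix "ztu" already present; 3 new (h, v, y)
  "ztustthwp" → prefix "ztustthw" already present; 1 new (p)
  "ztutezzdm" → prefix "ztu" already present; 6 new (t, e, z, z, d, m)
  "ztusiid" → prefix "ztus" already present; 3 new (i, i, d)
  "ztuevrhce" → prefix "ztuevrhc" already present; 1 new (e)
  "ztuvkzx" → prefix "ztu" already present; 4 new (v, k, z, x)
  "zpdog" → prefix "z" already present; 4 new (p, d, o, g)
  "ztustthwkwr" → prefix "ztustthwk" already present; 2 new (w, r)
Total nodes = 11 + 9 + 2 + 2 + 7 + 5 + 3 + 1 + 6 + 3 + 1 + 4 + 4 + 2 = 60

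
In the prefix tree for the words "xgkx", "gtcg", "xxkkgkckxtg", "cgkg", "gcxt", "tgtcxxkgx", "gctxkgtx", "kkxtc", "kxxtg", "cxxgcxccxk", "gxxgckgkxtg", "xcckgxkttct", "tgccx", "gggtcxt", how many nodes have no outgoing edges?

Leaves are exactly the stored words that no other stored word extends.
Those words: "cgkg", "cxxgcxccxk", "gctxkgtx", "gcxt", "gggtcxt", "gtcg", "gxxgckgkxtg", "kkxtc", "kxxtg", "tgccx", "tgtcxxkgx", "xcckgxkttct", "xgkx", "xxkkgkckxtg"
Leaf count: 14

14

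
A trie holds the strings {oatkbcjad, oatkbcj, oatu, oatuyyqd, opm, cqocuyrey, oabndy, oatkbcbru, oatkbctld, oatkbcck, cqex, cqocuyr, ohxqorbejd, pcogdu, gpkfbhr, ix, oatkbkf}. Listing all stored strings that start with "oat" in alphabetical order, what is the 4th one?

Words with prefix "oat", in lexicographic order: "oatkbcbru", "oatkbcck", "oatkbcj", "oatkbcjad", "oatkbctld", "oatkbkf", "oatu", "oatuyyqd"
Position 4: oatkbcjad

oatkbcjad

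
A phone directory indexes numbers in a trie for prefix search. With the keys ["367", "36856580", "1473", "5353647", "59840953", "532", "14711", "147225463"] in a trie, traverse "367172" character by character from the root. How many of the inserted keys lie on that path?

Traverse "367172" character by character; count nodes along the way that are marked as word ends.
Prefixes of the query that are stored words: "367"
Count: 1

1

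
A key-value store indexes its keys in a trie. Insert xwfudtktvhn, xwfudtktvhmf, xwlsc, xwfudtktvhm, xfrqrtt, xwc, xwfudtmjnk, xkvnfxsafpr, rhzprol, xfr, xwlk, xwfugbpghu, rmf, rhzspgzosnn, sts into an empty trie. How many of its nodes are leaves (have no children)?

13

A leaf is a node with no children — equivalently, the end of a word that is not a proper prefix of any other stored word.
Those words: "rhzprol", "rhzspgzosnn", "rmf", "sts", "xfrqrtt", "xkvnfxsafpr", "xwc", "xwfudtktvhmf", "xwfudtktvhn", "xwfudtmjnk", "xwfugbpghu", "xwlk", "xwlsc"
Leaf count: 13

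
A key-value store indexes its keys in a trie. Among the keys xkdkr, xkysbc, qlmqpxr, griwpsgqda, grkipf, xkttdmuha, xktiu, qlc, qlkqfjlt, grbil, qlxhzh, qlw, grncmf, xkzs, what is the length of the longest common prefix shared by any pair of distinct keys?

3

Equivalently: take the maximum, over all pairs, of their longest common prefix length.
"xktiu" and "xkttdmuha" agree on "xkt" (3 characters) before diverging; nothing deeper is shared.
Longest shared-prefix length: 3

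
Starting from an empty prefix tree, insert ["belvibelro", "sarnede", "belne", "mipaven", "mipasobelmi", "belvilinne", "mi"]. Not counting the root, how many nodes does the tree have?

Trie structure (* marks end of a word):
(root)
├─ b
│  └─ e
│     └─ l
│        ├─ n
│        │  └─ e *
│        └─ v
│           └─ i
│              ├─ b
│              │  └─ e
│              │     └─ l
│              │        └─ r
│              │           └─ o *
│              └─ l
│                 └─ i
│                    └─ n
│                       └─ n
│                          └─ e *
├─ m
│  └─ i *
│     └─ p
│        └─ a
│           ├─ s
│           │  └─ o
│           │     └─ b
│           │        └─ e
│           │           └─ l
│           │              └─ m
│           │                 └─ i *
│           └─ v
│              └─ e
│                 └─ n *
└─ s
   └─ a
      └─ r
         └─ n
            └─ e
               └─ d
                  └─ e *
Counting every labelled node above: 38.

38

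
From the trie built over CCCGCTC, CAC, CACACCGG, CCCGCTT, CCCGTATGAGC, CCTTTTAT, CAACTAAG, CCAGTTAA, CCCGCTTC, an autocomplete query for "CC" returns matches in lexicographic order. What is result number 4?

Words with prefix "CC", in lexicographic order: "CCAGTTAA", "CCCGCTC", "CCCGCTT", "CCCGCTTC", "CCCGTATGAGC", "CCTTTTAT"
Position 4: CCCGCTTC

CCCGCTTC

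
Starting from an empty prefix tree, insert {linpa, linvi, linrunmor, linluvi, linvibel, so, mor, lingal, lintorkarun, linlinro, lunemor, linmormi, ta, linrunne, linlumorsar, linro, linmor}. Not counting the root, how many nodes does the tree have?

Count nodes per top-level branch (shared prefixes stored once):
  'l'-branch (lingal, linlinro, linlumorsar, linluvi, linmor, linmormi, linpa, linro, linrunmor, linrunne, lintorkarun, linvi, linvibel, lunemor): 55 nodes
  'm'-branch (mor): 3 nodes
  's'-branch (so): 2 nodes
  't'-branch (ta): 2 nodes
Sum: 62

62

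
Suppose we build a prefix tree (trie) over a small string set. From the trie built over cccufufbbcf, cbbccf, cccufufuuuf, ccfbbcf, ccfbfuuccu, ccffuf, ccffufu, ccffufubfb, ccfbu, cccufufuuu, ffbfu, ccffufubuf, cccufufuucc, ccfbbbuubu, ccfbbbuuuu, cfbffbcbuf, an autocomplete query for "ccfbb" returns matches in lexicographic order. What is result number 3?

ccfbbcf

Words with prefix "ccfbb", in lexicographic order: "ccfbbbuubu", "ccfbbbuuuu", "ccfbbcf"
The 3rd is ccfbbcf.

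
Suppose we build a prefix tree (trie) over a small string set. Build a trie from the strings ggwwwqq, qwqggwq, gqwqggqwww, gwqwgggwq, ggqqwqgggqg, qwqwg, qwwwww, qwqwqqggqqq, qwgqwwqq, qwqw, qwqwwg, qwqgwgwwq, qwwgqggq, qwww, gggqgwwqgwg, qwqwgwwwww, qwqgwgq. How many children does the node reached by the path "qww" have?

2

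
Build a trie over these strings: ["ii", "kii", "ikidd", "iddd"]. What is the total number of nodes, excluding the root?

Count nodes per top-level branch (shared prefixes stored once):
  'i'-branch (iddd, ii, ikidd): 9 nodes
  'k'-branch (kii): 3 nodes
Sum: 12

12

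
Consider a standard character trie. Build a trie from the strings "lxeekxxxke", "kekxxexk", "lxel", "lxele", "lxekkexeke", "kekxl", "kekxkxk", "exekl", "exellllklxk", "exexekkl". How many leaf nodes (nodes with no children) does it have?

A leaf is a node with no children — equivalently, the end of a word that is not a proper prefix of any other stored word.
Those words: "exekl", "exellllklxk", "exexekkl", "kekxkxk", "kekxl", "kekxxexk", "lxeekxxxke", "lxekkexeke", "lxele"
Leaf count: 9

9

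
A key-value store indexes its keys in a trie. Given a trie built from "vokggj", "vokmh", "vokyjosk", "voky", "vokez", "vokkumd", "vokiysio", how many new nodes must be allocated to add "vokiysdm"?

Walking "vokiysdm" from the root, the first 6 characters ("vokiys") follow existing edges; "d" is the first miss.
So 8 − 6 = 2 new nodes.

2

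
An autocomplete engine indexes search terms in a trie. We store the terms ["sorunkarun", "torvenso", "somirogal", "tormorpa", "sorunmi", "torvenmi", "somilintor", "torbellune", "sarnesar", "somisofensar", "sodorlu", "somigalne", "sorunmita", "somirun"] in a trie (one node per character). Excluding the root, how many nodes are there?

76

Insert word by word; a character creates a node only if that edge doesn't already exist:
  "sorunkarun" → 10 new (s, o, r, u, n, k, a, r, u, n)
  "torvenso" → 8 new (t, o, r, v, e, n, s, o)
  "somirogal" → prefix "so" already present; 7 new (m, i, r, o, g, a, l)
  "tormorpa" → prefix "tor" already present; 5 new (m, o, r, p, a)
  "sorunmi" → prefix "sorun" already present; 2 new (m, i)
  "torvenmi" → prefix "torven" already present; 2 new (m, i)
  "somilintor" → prefix "somi" already present; 6 new (l, i, n, t, o, r)
  "torbellune" → prefix "tor" already present; 7 new (b, e, l, l, u, n, e)
  "sarnesar" → prefix "s" already present; 7 new (a, r, n, e, s, a, r)
  "somisofensar" → prefix "somi" already present; 8 new (s, o, f, e, n, s, a, r)
  "sodorlu" → prefix "so" already present; 5 new (d, o, r, l, u)
  "somigalne" → prefix "somi" already present; 5 new (g, a, l, n, e)
  "sorunmita" → prefix "sorunmi" already present; 2 new (t, a)
  "somirun" → prefix "somir" already present; 2 new (u, n)
Total nodes = 10 + 8 + 7 + 5 + 2 + 2 + 6 + 7 + 7 + 8 + 5 + 5 + 2 + 2 = 76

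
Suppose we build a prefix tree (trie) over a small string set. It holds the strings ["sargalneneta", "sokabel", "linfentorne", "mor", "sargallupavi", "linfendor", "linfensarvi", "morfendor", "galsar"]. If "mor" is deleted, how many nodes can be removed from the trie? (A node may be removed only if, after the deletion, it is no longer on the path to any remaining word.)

0

Walk "mor" from the leaf back toward the root, removing each node that no remaining word uses.
Every node on "mor" is still needed (e.g. by "morfendor"), so nothing is freed.
Nodes removed: 0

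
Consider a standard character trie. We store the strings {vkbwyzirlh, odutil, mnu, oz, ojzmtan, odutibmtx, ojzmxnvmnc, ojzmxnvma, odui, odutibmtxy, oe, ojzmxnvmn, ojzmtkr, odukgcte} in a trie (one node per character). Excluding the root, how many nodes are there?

Count nodes per top-level branch (shared prefixes stored once):
  'm'-branch (mnu): 3 nodes
  'o'-branch (odui, odukgcte, odutibmtx, odutibmtxy, odutil, oe, ojzmtan, ojzmtkr, ojzmxnvma, ojzmxnvmn, ojzmxnvmnc, oz): 34 nodes
  'v'-branch (vkbwyzirlh): 10 nodes
Sum: 47

47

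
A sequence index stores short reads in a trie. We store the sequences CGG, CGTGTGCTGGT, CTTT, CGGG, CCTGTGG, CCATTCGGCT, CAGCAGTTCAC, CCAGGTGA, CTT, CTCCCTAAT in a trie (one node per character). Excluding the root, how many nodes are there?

52

Insert word by word; a character creates a node only if that edge doesn't already exist:
  "CGG" → 3 new (C, G, G)
  "CGTGTGCTGGT" → prefix "CG" already present; 9 new (T, G, T, G, C, T, G, G, T)
  "CTTT" → prefix "C" already present; 3 new (T, T, T)
  "CGGG" → prefix "CGG" already present; 1 new (G)
  "CCTGTGG" → prefix "C" already present; 6 new (C, T, G, T, G, G)
  "CCATTCGGCT" → prefix "CC" already present; 8 new (A, T, T, C, G, G, C, T)
  "CAGCAGTTCAC" → prefix "C" already present; 10 new (A, G, C, A, G, T, T, C, A, C)
  "CCAGGTGA" → prefix "CCA" already present; 5 new (G, G, T, G, A)
  "CTT" → prefix "CTT" already present; 0 new (none)
  "CTCCCTAAT" → prefix "CT" already present; 7 new (C, C, C, T, A, A, T)
Total nodes = 3 + 9 + 3 + 1 + 6 + 8 + 10 + 5 + 0 + 7 = 52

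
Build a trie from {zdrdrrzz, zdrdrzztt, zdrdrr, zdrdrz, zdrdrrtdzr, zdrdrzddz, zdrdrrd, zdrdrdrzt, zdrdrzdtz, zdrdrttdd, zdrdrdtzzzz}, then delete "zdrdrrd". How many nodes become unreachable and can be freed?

1

Walk "zdrdrrd" from the leaf back toward the root, removing each node that no remaining word uses.
The suffix "d" (1 node) is used only by "zdrdrrd"; the node for "zdrdrr" still has the child "z", so pruning stops there.
Nodes removed: 1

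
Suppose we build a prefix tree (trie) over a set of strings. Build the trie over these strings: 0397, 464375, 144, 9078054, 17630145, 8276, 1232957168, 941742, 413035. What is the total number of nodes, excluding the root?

50

For each word, the new-node count is its length minus the longest prefix already in the trie:
  "0397" → 4 new (0, 3, 9, 7)
  "464375" → 6 new (4, 6, 4, 3, 7, 5)
  "144" → 3 new (1, 4, 4)
  "9078054" → 7 new (9, 0, 7, 8, 0, 5, 4)
  "17630145" → prefix "1" already present; 7 new (7, 6, 3, 0, 1, 4, 5)
  "8276" → 4 new (8, 2, 7, 6)
  "1232957168" → prefix "1" already present; 9 new (2, 3, 2, 9, 5, 7, 1, 6, 8)
  "941742" → prefix "9" already present; 5 new (4, 1, 7, 4, 2)
  "413035" → prefix "4" already present; 5 new (1, 3, 0, 3, 5)
Total nodes = 4 + 6 + 3 + 7 + 7 + 4 + 9 + 5 + 5 = 50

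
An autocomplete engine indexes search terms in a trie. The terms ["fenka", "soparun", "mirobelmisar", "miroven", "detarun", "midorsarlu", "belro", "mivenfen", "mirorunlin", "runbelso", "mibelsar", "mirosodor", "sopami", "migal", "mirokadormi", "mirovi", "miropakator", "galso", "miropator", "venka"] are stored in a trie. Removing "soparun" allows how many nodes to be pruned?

After clearing the end-marker at "soparun", prune upward until reaching a node still needed by another word.
The suffix "run" (3 nodes) is used only by "soparun"; the node for "sopa" still has the child "m", so pruning stops there.
Nodes removed: 3

3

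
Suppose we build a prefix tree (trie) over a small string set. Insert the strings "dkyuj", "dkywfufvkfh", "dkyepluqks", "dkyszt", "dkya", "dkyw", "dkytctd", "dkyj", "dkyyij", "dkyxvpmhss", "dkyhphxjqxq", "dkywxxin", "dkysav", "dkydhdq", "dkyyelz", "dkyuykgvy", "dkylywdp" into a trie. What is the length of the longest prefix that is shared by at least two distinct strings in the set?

4

The deepest shared node is where two words last agree before diverging.
e.g. "dkysav" and "dkyszt" share the prefix "dkys" of length 4; no pair shares a longer one.
Longest shared-prefix length: 4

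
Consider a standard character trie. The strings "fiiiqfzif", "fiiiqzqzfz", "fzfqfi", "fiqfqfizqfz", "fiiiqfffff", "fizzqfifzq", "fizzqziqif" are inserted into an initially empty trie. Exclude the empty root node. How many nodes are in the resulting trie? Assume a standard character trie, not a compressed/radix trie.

45

Count nodes per top-level branch (shared prefixes stored once):
  'f'-branch (fiiiqfffff, fiiiqfzif, fiiiqzqzfz, fiqfqfizqfz, fizzqfifzq, fizzqziqif, fzfqfi): 45 nodes
Sum: 45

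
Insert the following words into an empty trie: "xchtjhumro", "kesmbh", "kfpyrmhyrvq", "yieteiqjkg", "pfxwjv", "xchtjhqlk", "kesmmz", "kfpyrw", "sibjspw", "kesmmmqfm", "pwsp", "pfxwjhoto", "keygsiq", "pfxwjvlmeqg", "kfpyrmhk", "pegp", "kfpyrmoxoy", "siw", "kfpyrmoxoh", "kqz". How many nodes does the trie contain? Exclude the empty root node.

88

Trace insertions, counting only characters that open a new branch:
  "xchtjhumro" → 10 new (x, c, h, t, j, h, u, m, r, o)
  "kesmbh" → 6 new (k, e, s, m, b, h)
  "kfpyrmhyrvq" → prefix "k" already present; 10 new (f, p, y, r, m, h, y, r, v, q)
  "yieteiqjkg" → 10 new (y, i, e, t, e, i, q, j, k, g)
  "pfxwjv" → 6 new (p, f, x, w, j, v)
  "xchtjhqlk" → prefix "xchtjh" already present; 3 new (q, l, k)
  "kesmmz" → prefix "kesm" already present; 2 new (m, z)
  "kfpyrw" → prefix "kfpyr" already present; 1 new (w)
  "sibjspw" → 7 new (s, i, b, j, s, p, w)
  "kesmmmqfm" → prefix "kesmm" already present; 4 new (m, q, f, m)
  "pwsp" → prefix "p" already present; 3 new (w, s, p)
  "pfxwjhoto" → prefix "pfxwj" already present; 4 new (h, o, t, o)
  "keygsiq" → prefix "ke" already present; 5 new (y, g, s, i, q)
  "pfxwjvlmeqg" → prefix "pfxwjv" already present; 5 new (l, m, e, q, g)
  "kfpyrmhk" → prefix "kfpyrmh" already present; 1 new (k)
  "pegp" → prefix "p" already present; 3 new (e, g, p)
  "kfpyrmoxoy" → prefix "kfpyrm" already present; 4 new (o, x, o, y)
  "siw" → prefix "si" already present; 1 new (w)
  "kfpyrmoxoh" → prefix "kfpyrmoxo" already present; 1 new (h)
  "kqz" → prefix "k" already present; 2 new (q, z)
Total nodes = 10 + 6 + 10 + 10 + 6 + 3 + 2 + 1 + 7 + 4 + 3 + 4 + 5 + 5 + 1 + 3 + 4 + 1 + 1 + 2 = 88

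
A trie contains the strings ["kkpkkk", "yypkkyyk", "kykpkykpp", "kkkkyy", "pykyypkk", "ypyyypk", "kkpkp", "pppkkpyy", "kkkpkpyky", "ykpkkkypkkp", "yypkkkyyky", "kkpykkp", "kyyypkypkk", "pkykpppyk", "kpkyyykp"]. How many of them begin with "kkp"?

3

Walk to "kkp"; the words in its subtree are exactly those with that prefix.
Matches: "kkpkkk", "kkpkp", "kkpykkp"
Count: 3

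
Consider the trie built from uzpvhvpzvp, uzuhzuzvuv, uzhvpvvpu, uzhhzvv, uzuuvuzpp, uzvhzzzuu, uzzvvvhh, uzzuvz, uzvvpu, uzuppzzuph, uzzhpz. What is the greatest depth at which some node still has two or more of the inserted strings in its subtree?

3

The deepest shared node is where two words last agree before diverging.
e.g. "uzhhzvv" and "uzhvpvvpu" share the prefix "uzh" of length 3; no pair shares a longer one.
Longest shared-prefix length: 3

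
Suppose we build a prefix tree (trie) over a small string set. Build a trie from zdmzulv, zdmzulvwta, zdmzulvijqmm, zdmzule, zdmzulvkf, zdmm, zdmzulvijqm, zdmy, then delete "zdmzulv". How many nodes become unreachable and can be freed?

0

After clearing the end-marker at "zdmzulv", prune upward until reaching a node still needed by another word.
Every node on "zdmzulv" is still needed (e.g. by "zdmzulvwta"), so nothing is freed.
Nodes removed: 0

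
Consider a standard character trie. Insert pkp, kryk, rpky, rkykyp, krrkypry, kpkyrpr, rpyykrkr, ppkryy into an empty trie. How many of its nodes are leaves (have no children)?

8

Leaves are exactly the stored words that no other stored word extends.
Those words: "kpkyrpr", "krrkypry", "kryk", "pkp", "ppkryy", "rkykyp", "rpky", "rpyykrkr"
Leaf count: 8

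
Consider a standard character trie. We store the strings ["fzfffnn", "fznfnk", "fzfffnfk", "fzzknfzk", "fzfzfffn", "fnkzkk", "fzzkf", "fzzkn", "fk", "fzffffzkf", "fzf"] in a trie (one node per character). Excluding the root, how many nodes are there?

35

Insert word by word; a character creates a node only if that edge doesn't already exist:
  "fzfffnn" → 7 new (f, z, f, f, f, n, n)
  "fznfnk" → prefix "fz" already present; 4 new (n, f, n, k)
  "fzfffnfk" → prefix "fzfffn" already present; 2 new (f, k)
  "fzzknfzk" → prefix "fz" already present; 6 new (z, k, n, f, z, k)
  "fzfzfffn" → prefix "fzf" already present; 5 new (z, f, f, f, n)
  "fnkzkk" → prefix "f" already present; 5 new (n, k, z, k, k)
  "fzzkf" → prefix "fzzk" already present; 1 new (f)
  "fzzkn" → prefix "fzzkn" already present; 0 new (none)
  "fk" → prefix "f" already present; 1 new (k)
  "fzffffzkf" → prefix "fzfff" already present; 4 new (f, z, k, f)
  "fzf" → prefix "fzf" already present; 0 new (none)
Total nodes = 7 + 4 + 2 + 6 + 5 + 5 + 1 + 0 + 1 + 4 + 0 = 35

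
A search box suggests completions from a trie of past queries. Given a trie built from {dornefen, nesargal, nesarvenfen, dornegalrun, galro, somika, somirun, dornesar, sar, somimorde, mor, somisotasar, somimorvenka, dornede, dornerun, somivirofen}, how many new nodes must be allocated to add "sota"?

"so" is already a path in the trie; the remaining "ta" must be added.
So 4 − 2 = 2 new nodes.

2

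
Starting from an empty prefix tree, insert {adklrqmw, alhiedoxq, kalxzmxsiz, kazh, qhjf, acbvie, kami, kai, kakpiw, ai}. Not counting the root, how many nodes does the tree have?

45

Insert word by word; a character creates a node only if that edge doesn't already exist:
  "adklrqmw" → 8 new (a, d, k, l, r, q, m, w)
  "alhiedoxq" → prefix "a" already present; 8 new (l, h, i, e, d, o, x, q)
  "kalxzmxsiz" → 10 new (k, a, l, x, z, m, x, s, i, z)
  "kazh" → prefix "ka" already present; 2 new (z, h)
  "qhjf" → 4 new (q, h, j, f)
  "acbvie" → prefix "a" already present; 5 new (c, b, v, i, e)
  "kami" → prefix "ka" already present; 2 new (m, i)
  "kai" → prefix "ka" already present; 1 new (i)
  "kakpiw" → prefix "ka" already present; 4 new (k, p, i, w)
  "ai" → prefix "a" already present; 1 new (i)
Total nodes = 8 + 8 + 10 + 2 + 4 + 5 + 2 + 1 + 4 + 1 = 45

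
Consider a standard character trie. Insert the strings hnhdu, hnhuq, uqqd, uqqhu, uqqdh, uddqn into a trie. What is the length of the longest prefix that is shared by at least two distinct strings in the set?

4

The deepest shared node is where two words last agree before diverging.
"uqqd" and "uqqdh" agree on "uqqd" (4 characters) before diverging; nothing deeper is shared.
Longest shared-prefix length: 4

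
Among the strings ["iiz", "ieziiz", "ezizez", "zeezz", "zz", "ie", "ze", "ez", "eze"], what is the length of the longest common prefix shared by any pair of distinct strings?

The deepest shared node is where two words last agree before diverging.
"ez" and "eze" agree on "ez" (2 characters) before diverging; nothing deeper is shared.
Longest shared-prefix length: 2

2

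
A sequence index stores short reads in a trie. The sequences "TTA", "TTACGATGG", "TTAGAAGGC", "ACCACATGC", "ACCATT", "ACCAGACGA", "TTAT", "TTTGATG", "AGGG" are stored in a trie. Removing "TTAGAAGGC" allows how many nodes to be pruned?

A node on "TTAGAAGGC"'s path can go only if nothing else ends at it or branches off below it.
The suffix "GAAGGC" (6 nodes) is used only by "TTAGAAGGC"; the node for "TTA" still has the child "C", so pruning stops there.
Nodes removed: 6

6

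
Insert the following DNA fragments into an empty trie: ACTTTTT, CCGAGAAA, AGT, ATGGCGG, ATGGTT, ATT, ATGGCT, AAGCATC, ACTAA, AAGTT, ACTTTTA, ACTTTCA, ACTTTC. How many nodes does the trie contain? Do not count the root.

Count nodes per top-level branch (shared prefixes stored once):
  'A'-branch (AAGCATC, AAGTT, ACTAA, ACTTTC, ACTTTCA, ACTTTTA, ACTTTTT, AGT, ATGGCGG, ATGGCT, ATGGTT, ATT): 32 nodes
  'C'-branch (CCGAGAAA): 8 nodes
Sum: 40

40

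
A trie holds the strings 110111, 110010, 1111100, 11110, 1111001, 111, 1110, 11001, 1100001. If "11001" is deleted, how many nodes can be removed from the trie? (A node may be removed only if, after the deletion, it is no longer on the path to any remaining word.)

0

Walk "11001" from the leaf back toward the root, removing each node that no remaining word uses.
Every node on "11001" is still needed (e.g. by "110010"), so nothing is freed.
Nodes removed: 0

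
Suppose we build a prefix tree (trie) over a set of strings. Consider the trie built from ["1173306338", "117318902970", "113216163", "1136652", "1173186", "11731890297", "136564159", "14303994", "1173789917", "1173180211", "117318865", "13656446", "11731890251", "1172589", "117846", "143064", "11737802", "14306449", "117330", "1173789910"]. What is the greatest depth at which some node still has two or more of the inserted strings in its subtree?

Equivalently: take the maximum, over all pairs, of their longest common prefix length.
"11731890297" and "117318902970" agree on "11731890297" (11 characters) before diverging; nothing deeper is shared.
Longest shared-prefix length: 11

11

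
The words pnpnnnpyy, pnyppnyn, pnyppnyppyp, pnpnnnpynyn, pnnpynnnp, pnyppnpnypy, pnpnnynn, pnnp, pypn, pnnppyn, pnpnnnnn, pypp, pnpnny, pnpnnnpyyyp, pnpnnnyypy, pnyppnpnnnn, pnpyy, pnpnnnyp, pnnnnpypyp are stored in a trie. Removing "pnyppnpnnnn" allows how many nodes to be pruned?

3

After clearing the end-marker at "pnyppnpnnnn", prune upward until reaching a node still needed by another word.
The suffix "nnn" (3 nodes) is used only by "pnyppnpnnnn"; the node for "pnyppnpn" still has the child "y", so pruning stops there.
Nodes removed: 3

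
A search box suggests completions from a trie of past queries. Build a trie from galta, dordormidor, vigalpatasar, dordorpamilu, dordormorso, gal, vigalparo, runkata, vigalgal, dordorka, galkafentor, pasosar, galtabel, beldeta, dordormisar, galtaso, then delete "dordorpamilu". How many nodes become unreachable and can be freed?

6

Walk "dordorpamilu" from the leaf back toward the root, removing each node that no remaining word uses.
The suffix "pamilu" (6 nodes) is used only by "dordorpamilu"; the node for "dordor" still has the child "m", so pruning stops there.
Nodes removed: 6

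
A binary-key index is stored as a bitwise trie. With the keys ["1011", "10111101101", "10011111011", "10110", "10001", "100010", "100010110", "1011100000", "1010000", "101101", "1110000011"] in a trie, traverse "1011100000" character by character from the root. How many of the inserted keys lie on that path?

Check each prefix of "1011100000" against the stored set — each match is an end-marker on the path.
Prefixes of the query that are stored words: "1011", "1011100000"
Count: 2

2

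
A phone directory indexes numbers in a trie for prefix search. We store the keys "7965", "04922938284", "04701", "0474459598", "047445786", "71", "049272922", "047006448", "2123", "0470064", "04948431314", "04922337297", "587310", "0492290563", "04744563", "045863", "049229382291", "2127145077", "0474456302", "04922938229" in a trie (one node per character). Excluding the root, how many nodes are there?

Insert word by word; a character creates a node only if that edge doesn't already exist:
  "7965" → 4 new (7, 9, 6, 5)
  "04922938284" → 11 new (0, 4, 9, 2, 2, 9, 3, 8, 2, 8, 4)
  "04701" → prefix "04" already present; 3 new (7, 0, 1)
  "0474459598" → prefix "047" already present; 7 new (4, 4, 5, 9, 5, 9, 8)
  "047445786" → prefix "047445" already present; 3 new (7, 8, 6)
  "71" → prefix "7" already present; 1 new (1)
  "049272922" → prefix "0492" already present; 5 new (7, 2, 9, 2, 2)
  "047006448" → prefix "0470" already present; 5 new (0, 6, 4, 4, 8)
  "2123" → 4 new (2, 1, 2, 3)
  "0470064" → prefix "0470064" already present; 0 new (none)
  "04948431314" → prefix "049" already present; 8 new (4, 8, 4, 3, 1, 3, 1, 4)
  "04922337297" → prefix "04922" already present; 6 new (3, 3, 7, 2, 9, 7)
  "587310" → 6 new (5, 8, 7, 3, 1, 0)
  "0492290563" → prefix "049229" already present; 4 new (0, 5, 6, 3)
  "04744563" → prefix "047445" already present; 2 new (6, 3)
  "045863" → prefix "04" already present; 4 new (5, 8, 6, 3)
  "049229382291" → prefix "049229382" already present; 3 new (2, 9, 1)
  "2127145077" → prefix "212" already present; 7 new (7, 1, 4, 5, 0, 7, 7)
  "0474456302" → prefix "04744563" already present; 2 new (0, 2)
  "04922938229" → prefix "04922938229" already present; 0 new (none)
Total nodes = 4 + 11 + 3 + 7 + 3 + 1 + 5 + 5 + 4 + 0 + 8 + 6 + 6 + 4 + 2 + 4 + 3 + 7 + 2 + 0 = 85

85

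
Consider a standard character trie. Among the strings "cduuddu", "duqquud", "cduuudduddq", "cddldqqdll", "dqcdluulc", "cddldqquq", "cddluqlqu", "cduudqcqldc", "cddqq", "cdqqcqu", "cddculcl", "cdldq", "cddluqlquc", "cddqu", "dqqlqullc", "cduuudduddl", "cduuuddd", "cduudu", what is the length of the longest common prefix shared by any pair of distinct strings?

Look for the deepest trie node that still has at least two words in its subtree.
"cduuudduddl" and "cduuudduddq" agree on "cduuuddudd" (10 characters) before diverging; nothing deeper is shared.
Longest shared-prefix length: 10

10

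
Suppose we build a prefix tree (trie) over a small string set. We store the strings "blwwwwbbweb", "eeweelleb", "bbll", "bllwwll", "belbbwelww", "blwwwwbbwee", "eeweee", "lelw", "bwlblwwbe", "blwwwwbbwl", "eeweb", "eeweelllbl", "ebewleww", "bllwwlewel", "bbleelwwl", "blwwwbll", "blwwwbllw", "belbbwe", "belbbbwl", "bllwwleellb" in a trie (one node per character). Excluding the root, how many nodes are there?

84

Trace insertions, counting only characters that open a new branch:
  "blwwwwbbweb" → 11 new (b, l, w, w, w, w, b, b, w, e, b)
  "eeweelleb" → 9 new (e, e, w, e, e, l, l, e, b)
  "bbll" → prefix "b" already present; 3 new (b, l, l)
  "bllwwll" → prefix "bl" already present; 5 new (l, w, w, l, l)
  "belbbwelww" → prefix "b" already present; 9 new (e, l, b, b, w, e, l, w, w)
  "blwwwwbbwee" → prefix "blwwwwbbwe" already present; 1 new (e)
  "eeweee" → prefix "eewee" already present; 1 new (e)
  "lelw" → 4 new (l, e, l, w)
  "bwlblwwbe" → prefix "b" already present; 8 new (w, l, b, l, w, w, b, e)
  "blwwwwbbwl" → prefix "blwwwwbbw" already present; 1 new (l)
  "eeweb" → prefix "eewe" already present; 1 new (b)
  "eeweelllbl" → prefix "eeweell" already present; 3 new (l, b, l)
  "ebewleww" → prefix "e" already present; 7 new (b, e, w, l, e, w, w)
  "bllwwlewel" → prefix "bllwwl" already present; 4 new (e, w, e, l)
  "bbleelwwl" → prefix "bbl" already present; 6 new (e, e, l, w, w, l)
  "blwwwbll" → prefix "blwww" already present; 3 new (b, l, l)
  "blwwwbllw" → prefix "blwwwbll" already present; 1 new (w)
  "belbbwe" → prefix "belbbwe" already present; 0 new (none)
  "belbbbwl" → prefix "belbb" already present; 3 new (b, w, l)
  "bllwwleellb" → prefix "bllwwle" already present; 4 new (e, l, l, b)
Total nodes = 11 + 9 + 3 + 5 + 9 + 1 + 1 + 4 + 8 + 1 + 1 + 3 + 7 + 4 + 6 + 3 + 1 + 0 + 3 + 4 = 84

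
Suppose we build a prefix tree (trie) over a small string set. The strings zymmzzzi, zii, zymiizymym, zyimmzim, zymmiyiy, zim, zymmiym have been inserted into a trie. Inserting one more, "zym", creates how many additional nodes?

0

"zym" is already a full path in the trie; only an end-marker is added.
No new nodes are needed: 0.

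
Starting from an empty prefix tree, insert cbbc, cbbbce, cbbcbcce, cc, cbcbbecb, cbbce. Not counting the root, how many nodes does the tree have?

19

Trie structure (* marks end of a word):
(root)
└─ c
   ├─ b
   │  ├─ b
   │  │  ├─ b
   │  │  │  └─ c
   │  │  │     └─ e *
   │  │  └─ c *
   │  │     ├─ b
   │  │     │  └─ c
   │  │     │     └─ c
   │  │     │        └─ e *
   │  │     └─ e *
   │  └─ c
   │     └─ b
   │        └─ b
   │           └─ e
   │              └─ c
   │                 └─ b *
   └─ c *
Counting every labelled node above: 19.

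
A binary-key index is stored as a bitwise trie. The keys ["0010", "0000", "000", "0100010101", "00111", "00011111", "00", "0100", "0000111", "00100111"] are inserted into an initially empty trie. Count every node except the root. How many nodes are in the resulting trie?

29

Trace insertions, counting only characters that open a new branch:
  "0010" → 4 new (0, 0, 1, 0)
  "0000" → prefix "00" already present; 2 new (0, 0)
  "000" → prefix "000" already present; 0 new (none)
  "0100010101" → prefix "0" already present; 9 new (1, 0, 0, 0, 1, 0, 1, 0, 1)
  "00111" → prefix "001" already present; 2 new (1, 1)
  "00011111" → prefix "000" already present; 5 new (1, 1, 1, 1, 1)
  "00" → prefix "00" already present; 0 new (none)
  "0100" → prefix "0100" already present; 0 new (none)
  "0000111" → prefix "0000" already present; 3 new (1, 1, 1)
  "00100111" → prefix "0010" already present; 4 new (0, 1, 1, 1)
Total nodes = 4 + 2 + 0 + 9 + 2 + 5 + 0 + 0 + 3 + 4 = 29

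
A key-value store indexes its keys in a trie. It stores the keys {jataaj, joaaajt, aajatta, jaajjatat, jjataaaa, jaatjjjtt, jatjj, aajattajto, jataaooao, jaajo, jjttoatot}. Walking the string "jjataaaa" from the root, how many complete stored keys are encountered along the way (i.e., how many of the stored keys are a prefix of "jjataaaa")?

Walk "jjataaaa" from the root; an end-of-word marker is hit whenever a stored word is a prefix of "jjataaaa".
Prefixes of the query that are stored words: "jjataaaa"
Count: 1

1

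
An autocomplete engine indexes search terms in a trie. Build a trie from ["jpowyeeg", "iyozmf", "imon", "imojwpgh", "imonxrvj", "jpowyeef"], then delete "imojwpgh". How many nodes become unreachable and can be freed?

After clearing the end-marker at "imojwpgh", prune upward until reaching a node still needed by another word.
The suffix "jwpgh" (5 nodes) is used only by "imojwpgh"; the node for "imo" still has the child "n", so pruning stops there.
Nodes removed: 5

5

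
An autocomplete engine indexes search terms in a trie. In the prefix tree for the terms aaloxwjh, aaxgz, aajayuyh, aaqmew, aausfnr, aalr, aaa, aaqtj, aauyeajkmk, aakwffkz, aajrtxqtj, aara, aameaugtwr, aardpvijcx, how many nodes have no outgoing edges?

14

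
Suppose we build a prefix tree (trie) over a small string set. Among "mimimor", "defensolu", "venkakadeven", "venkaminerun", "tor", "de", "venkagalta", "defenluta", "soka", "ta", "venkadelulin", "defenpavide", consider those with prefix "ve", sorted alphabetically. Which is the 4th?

Words with prefix "ve", in lexicographic order: "venkadelulin", "venkagalta", "venkakadeven", "venkaminerun"
The 4th is venkaminerun.

venkaminerun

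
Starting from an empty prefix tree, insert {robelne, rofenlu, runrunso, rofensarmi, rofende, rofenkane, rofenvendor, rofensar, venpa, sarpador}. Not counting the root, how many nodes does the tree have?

Count nodes per top-level branch (shared prefixes stored once):
  'r'-branch (robelne, rofende, rofenkane, rofenlu, rofensar, rofensarmi, rofenvendor, runrunso): 36 nodes
  's'-branch (sarpador): 8 nodes
  'v'-branch (venpa): 5 nodes
Sum: 49

49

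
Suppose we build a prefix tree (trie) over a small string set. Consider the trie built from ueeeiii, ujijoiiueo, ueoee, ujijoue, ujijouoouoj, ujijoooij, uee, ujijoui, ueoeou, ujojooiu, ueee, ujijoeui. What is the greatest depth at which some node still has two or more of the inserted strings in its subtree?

Look for the deepest trie node that still has at least two words in its subtree.
e.g. "ujijoue" and "ujijoui" share the prefix "ujijou" of length 6; no pair shares a longer one.
Longest shared-prefix length: 6

6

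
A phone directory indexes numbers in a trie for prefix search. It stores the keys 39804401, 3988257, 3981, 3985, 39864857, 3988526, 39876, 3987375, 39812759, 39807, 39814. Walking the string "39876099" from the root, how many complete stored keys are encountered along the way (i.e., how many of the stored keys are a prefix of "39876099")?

1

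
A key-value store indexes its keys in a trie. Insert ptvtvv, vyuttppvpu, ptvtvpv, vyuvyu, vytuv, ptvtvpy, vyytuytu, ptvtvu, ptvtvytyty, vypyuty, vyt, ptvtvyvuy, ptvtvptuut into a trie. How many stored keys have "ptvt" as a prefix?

Traverse to the node for "ptvt", then collect every word in that subtree.
Words under "ptvt": ptvtvptuut, ptvtvpv, ptvtvpy, ptvtvu, ptvtvv, ptvtvytyty, ptvtvyvuy
Count: 7

7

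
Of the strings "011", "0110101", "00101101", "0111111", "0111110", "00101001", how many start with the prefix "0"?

6

Walk to "0"; the words in its subtree are exactly those with that prefix.
Words under "0": 00101001, 00101101, 011, 0110101, 0111110, 0111111
Count: 6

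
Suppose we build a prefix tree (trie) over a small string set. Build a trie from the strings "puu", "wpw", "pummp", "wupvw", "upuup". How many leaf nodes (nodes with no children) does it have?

5

A leaf is a node with no children — equivalently, the end of a word that is not a proper prefix of any other stored word.
Those words: "pummp", "puu", "upuup", "wpw", "wupvw"
Leaf count: 5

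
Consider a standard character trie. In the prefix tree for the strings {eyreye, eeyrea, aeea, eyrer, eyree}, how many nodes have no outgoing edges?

Leaves are exactly the stored words that no other stored word extends.
Those words: "aeea", "eeyrea", "eyree", "eyrer", "eyreye"
Leaf count: 5

5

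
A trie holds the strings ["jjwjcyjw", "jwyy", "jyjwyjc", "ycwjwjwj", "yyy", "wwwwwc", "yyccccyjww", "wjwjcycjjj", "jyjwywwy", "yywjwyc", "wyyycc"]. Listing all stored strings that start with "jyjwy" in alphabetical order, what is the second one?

jyjwywwy

Filter for "jyjwy…" and sort: "jyjwyjc", "jyjwywwy"
Position 2: jyjwywwy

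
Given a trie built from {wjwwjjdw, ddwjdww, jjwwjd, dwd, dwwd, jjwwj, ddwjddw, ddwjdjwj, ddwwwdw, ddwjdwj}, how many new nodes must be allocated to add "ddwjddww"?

1

Walking "ddwjddww" from the root, the first 7 characters ("ddwjddw") follow existing edges; "w" is the first miss.
Each of the 1 remaining characters creates one node.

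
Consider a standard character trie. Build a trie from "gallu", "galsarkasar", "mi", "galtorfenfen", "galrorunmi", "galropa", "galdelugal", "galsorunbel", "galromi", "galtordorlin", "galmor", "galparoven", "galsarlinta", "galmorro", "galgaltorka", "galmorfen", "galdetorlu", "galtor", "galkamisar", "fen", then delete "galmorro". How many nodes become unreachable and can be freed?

Walk "galmorro" from the leaf back toward the root, removing each node that no remaining word uses.
The suffix "ro" (2 nodes) is used only by "galmorro"; the node for "galmor" still has the child "f", so pruning stops there.
Nodes removed: 2

2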